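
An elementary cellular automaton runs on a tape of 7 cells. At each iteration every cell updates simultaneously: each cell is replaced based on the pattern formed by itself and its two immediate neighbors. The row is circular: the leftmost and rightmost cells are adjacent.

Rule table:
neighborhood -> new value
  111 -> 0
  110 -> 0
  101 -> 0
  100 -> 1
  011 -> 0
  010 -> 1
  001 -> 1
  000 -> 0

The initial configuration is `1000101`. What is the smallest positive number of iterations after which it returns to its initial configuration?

0101100
1100010
0010110
0110001
0001011
1011000
1000101

7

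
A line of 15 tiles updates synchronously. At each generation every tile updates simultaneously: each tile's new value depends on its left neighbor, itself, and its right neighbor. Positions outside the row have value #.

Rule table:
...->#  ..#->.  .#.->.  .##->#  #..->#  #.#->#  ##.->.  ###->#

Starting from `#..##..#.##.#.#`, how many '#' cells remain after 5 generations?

.#.#.#..##.#.##
#.#.#.#.#.#.###
.#.#.#.#.#.####
#.#.#.#.#.#####
.#.#.#.#.######
count of #: 10

10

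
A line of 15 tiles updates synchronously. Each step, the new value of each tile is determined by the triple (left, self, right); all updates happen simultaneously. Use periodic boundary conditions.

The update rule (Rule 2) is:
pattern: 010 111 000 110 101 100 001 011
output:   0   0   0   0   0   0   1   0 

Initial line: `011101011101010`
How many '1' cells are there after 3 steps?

1

100000000000000
000000000000001
000000000000010
count of 1: 1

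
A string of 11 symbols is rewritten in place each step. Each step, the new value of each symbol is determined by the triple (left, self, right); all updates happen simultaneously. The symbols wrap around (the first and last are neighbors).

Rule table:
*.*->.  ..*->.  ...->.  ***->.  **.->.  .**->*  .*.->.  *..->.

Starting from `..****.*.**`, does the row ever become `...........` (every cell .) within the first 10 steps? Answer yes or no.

step 1: ..*......*.
step 2: ...........
all cells are . at step 2

yes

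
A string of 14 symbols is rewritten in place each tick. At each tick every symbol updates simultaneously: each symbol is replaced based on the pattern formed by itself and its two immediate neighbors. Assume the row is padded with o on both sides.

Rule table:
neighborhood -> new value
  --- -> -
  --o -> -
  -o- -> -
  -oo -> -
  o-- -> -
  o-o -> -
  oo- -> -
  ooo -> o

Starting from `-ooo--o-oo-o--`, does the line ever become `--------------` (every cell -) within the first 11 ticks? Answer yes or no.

yes

tick 1: --o-----------
tick 2: --------------
all cells are - at tick 2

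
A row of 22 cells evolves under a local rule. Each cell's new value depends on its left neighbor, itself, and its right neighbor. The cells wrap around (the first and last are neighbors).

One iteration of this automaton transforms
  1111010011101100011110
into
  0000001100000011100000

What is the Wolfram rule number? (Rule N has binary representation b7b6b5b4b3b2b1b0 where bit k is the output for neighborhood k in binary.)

19

position 1: 111 → 0  (bit 7 = 0)
position 3: 110 → 0  (bit 6 = 0)
position 4: 101 → 0  (bit 5 = 0)
position 6: 100 → 1  (bit 4 = 1)
position 0: 011 → 0  (bit 3 = 0)
position 5: 010 → 0  (bit 2 = 0)
position 7: 001 → 1  (bit 1 = 1)
position 15: 000 → 1  (bit 0 = 1)
bits b7..b0 = 00010011 = 19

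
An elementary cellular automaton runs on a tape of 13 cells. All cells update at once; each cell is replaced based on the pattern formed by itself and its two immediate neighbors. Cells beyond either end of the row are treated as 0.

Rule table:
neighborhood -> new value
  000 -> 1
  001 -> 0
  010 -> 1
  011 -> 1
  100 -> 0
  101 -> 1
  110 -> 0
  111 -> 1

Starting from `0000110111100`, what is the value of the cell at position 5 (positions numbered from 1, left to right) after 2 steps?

1

1110101111001
1101111110001
position 5 holds 1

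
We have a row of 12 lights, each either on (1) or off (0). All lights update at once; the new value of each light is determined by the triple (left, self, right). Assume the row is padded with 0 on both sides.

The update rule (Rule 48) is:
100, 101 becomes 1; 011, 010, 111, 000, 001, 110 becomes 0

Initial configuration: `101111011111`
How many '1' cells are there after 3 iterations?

2

010000100000
001000010000
000100001000
count of 1: 2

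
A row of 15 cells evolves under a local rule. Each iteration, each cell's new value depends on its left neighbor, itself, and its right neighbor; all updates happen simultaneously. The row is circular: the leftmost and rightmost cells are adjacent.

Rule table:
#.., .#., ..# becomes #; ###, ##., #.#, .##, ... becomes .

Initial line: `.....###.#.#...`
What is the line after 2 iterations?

....#....#.##..
...###..##...#.

...###..##...#.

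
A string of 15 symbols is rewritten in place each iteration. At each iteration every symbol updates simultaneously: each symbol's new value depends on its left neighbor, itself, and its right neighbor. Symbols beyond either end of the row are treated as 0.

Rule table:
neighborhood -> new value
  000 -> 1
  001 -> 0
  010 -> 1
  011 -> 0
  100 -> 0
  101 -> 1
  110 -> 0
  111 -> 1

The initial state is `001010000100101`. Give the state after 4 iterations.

100110011101110

iteration 1: 101110110100111
iteration 2: 110101001100010
iteration 3: 001111000001010
iteration 4: 100110011101110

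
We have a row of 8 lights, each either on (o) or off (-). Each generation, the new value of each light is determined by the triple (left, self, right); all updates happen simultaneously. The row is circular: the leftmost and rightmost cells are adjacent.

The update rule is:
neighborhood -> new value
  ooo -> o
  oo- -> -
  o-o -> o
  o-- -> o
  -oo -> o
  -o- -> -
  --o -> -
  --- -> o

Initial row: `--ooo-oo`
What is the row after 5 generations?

-oo-o-oo

o-oo-oo-
-oo-oo-o
oo-oo-o-
o-oo-o-o
-oo-o-oo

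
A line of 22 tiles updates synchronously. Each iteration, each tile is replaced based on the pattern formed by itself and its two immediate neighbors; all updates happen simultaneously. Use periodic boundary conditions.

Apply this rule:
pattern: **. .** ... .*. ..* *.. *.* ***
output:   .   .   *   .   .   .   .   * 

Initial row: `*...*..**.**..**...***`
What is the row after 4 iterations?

**....********....****

iteration 1: ..*..............*..**
iteration 2: ....************......
iteration 3: ***..**********..*****
iteration 4: **....********....****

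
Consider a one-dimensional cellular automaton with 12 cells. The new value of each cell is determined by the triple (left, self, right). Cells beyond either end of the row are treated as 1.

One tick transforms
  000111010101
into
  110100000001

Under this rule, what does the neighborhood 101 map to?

At position 6 the neighborhood is 101; the next row has 0 there.

0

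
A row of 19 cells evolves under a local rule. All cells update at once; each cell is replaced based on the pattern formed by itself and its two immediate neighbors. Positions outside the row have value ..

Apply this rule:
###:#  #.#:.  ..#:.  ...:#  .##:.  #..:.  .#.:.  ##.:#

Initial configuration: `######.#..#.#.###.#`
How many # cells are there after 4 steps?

11

step 1: .#####.........##..
step 2: ..####.#######..#.#
step 3: #..###..######.....
step 4: ....##...#####.####
count of #: 11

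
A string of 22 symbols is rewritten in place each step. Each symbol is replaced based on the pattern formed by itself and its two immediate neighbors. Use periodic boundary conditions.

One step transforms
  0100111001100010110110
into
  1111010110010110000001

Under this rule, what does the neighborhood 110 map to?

0

At position 6 the neighborhood is 110; the next row has 0 there.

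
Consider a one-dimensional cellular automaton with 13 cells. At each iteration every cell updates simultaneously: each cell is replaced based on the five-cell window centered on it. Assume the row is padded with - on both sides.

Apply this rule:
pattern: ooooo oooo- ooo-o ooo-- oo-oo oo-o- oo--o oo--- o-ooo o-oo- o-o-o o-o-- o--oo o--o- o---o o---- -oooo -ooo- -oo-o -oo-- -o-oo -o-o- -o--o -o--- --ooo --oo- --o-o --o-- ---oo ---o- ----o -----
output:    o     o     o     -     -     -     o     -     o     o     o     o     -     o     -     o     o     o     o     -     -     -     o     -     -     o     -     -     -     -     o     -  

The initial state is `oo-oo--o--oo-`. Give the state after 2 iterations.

iteration 1: oo-o-oo-o-o--
iteration 2: oo-o-oo-o-o-o

oo-o-oo-o-o-o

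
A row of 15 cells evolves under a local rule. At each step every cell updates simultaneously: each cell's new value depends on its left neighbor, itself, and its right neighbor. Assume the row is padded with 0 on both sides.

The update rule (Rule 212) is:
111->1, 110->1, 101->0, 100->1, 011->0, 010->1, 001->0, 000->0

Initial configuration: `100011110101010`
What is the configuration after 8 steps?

step 1: 110001110101011
step 2: 011000110101001
step 3: 001100010101101
step 4: 000110010100101
step 5: 000011010110101
step 6: 000001010010101
step 7: 000001011010101
step 8: 000001001010101

000001001010101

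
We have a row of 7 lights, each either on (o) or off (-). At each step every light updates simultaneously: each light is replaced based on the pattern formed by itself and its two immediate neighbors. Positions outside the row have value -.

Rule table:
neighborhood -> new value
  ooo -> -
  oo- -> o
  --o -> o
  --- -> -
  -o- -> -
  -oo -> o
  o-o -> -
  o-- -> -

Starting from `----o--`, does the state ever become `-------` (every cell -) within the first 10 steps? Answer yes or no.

yes

---o---
--o----
-o-----
o------
-------
all cells are - at step 5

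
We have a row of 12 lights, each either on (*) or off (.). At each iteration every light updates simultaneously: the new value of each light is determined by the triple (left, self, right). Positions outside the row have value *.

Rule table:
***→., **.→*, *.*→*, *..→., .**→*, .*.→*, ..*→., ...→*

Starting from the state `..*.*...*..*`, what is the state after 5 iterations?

..*******..*

iteration 1: ..***.*.*..*
iteration 2: ..*.*****..*
iteration 3: ..***...*..*
iteration 4: ..*.*.*.*..*
iteration 5: ..*******..*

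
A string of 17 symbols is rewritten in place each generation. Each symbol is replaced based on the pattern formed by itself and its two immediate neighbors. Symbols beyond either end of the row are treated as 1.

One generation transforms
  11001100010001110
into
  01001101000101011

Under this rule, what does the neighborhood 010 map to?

At position 9 the neighborhood is 010; the next row has 0 there.

0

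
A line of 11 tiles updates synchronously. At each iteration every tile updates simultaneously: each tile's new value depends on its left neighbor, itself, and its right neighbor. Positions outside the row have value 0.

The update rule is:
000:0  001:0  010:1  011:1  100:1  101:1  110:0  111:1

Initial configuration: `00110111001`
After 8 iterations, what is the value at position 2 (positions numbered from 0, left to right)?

1

iteration 1: 00101110101
iteration 2: 00111101111
iteration 3: 00111011110
iteration 4: 00110111101
iteration 5: 00101111011
iteration 6: 00111110110
iteration 7: 00111101101
iteration 8: 00111011011
position 2 holds 1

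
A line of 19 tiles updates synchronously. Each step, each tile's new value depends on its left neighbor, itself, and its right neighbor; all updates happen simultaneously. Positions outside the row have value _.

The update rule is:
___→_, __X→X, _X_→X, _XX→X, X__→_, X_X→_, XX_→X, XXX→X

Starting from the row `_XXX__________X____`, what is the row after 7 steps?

XXXX_________XX____
XXXX________XXX____
XXXX_______XXXX____
XXXX______XXXXX____
XXXX_____XXXXXX____
XXXX____XXXXXXX____
XXXX___XXXXXXXX____

XXXX___XXXXXXXX____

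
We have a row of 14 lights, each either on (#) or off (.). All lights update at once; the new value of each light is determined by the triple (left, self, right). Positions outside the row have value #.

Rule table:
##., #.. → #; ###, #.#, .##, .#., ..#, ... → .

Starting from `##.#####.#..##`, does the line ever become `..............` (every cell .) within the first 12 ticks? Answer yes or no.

no

tick 1: .#.....#..#...
tick 2: ..#.....#..#..
tick 3: #..#.....#..#.
tick 4: ##..#.....#...
tick 5: .##..#.....#..
tick 6: ..##..#.....#.
tick 7: #..##..#......
tick 8: ##..##..#.....
tick 9: .##..##..#....
tick 10: ..##..##..#...
tick 11: #..##..##..#..
tick 12: ##..##..##..#.
tick 12 is ##..##..##..#., still not uniform .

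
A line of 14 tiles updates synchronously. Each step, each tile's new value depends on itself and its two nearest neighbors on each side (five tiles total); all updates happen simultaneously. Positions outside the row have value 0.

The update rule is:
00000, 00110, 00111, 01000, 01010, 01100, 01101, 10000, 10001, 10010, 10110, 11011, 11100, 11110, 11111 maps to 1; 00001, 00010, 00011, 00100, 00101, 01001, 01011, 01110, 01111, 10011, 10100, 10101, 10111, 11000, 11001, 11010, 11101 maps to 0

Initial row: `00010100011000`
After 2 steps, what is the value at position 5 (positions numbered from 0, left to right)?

10001011011011
01100011111111
position 5 holds 0

0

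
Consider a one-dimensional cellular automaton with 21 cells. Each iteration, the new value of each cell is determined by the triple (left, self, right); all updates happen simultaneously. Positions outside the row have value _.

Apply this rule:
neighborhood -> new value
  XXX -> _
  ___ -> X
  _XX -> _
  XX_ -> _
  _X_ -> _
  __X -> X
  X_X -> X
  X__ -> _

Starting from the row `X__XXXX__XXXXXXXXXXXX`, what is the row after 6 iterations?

XXXX__XXXX__XXXXXXXXX

__X_____X____________
XX__XXXX__XXXXXXXXXXX
___X_____X___________
XXX__XXXX__XXXXXXXXXX
____X_____X__________
XXXX__XXXX__XXXXXXXXX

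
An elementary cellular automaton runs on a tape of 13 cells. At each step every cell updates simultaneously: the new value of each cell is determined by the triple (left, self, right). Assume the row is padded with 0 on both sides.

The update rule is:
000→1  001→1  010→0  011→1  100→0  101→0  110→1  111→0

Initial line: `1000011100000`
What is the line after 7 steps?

step 1: 0011110101111
step 2: 1110010001001
step 3: 1010100110010
step 4: 0000001110100
step 5: 1111111010001
step 6: 1000001000110
step 7: 0011110011110

0011110011110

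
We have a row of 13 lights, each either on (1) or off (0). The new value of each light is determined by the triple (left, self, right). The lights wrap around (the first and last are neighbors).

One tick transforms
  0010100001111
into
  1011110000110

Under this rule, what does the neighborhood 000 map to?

0

At position 6 the neighborhood is 000; the next row has 0 there.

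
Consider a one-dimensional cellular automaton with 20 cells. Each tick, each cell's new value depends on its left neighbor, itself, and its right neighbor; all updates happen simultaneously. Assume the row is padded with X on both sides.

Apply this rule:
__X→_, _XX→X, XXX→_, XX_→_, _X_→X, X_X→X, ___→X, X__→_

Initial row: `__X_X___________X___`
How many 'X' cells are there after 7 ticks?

6

__XXX_XXXXXXXXX_X_X_
__X__XX________XXXXX
__X__X__XXXXXX_X____
__X__X__X_____XX_XX_
__X__X__X_XXX_X_XX_X
__X__X__XXX__XXXX_XX
__X__X__X____X___XX_
count of X: 6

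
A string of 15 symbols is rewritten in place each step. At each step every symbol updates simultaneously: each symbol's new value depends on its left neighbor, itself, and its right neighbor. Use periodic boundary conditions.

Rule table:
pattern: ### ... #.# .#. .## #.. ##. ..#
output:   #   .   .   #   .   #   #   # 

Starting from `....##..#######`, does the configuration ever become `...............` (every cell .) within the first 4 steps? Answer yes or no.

step 1: #..#.###.######
step 2: ####..##..#####
step 3: ######.###.####
step 4: ######..##..###
step 4 is ######..##..###, still not uniform .

no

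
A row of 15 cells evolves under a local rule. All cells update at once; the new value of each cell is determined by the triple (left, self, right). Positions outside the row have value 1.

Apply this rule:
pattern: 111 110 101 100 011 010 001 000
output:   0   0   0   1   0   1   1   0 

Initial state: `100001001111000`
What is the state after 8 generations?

010011110000101
011100001001100
000010011110011
100111100001100
011000010010011
000100111111100
101111000000011
000000100000100

000000100000100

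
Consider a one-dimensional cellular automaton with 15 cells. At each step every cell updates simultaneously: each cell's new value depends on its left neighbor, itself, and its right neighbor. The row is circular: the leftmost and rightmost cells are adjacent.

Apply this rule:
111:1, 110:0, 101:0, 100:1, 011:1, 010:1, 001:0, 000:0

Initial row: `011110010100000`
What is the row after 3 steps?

011101010110000
011001010101000
010101010101100

010101010101100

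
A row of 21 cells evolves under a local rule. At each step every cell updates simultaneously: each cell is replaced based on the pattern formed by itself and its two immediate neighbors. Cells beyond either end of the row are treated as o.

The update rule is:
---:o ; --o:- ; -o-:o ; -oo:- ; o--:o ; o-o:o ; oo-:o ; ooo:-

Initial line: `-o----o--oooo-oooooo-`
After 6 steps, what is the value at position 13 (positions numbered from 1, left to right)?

o

ooooo-oo----oo-----oo
----oo-oooo--ooooo---
ooo--oo---oo-----ooo-
--oo--ooo--ooooo---oo
o--oo---oo-----ooo---
oo--ooo--ooooo---ooo-
position 13 holds o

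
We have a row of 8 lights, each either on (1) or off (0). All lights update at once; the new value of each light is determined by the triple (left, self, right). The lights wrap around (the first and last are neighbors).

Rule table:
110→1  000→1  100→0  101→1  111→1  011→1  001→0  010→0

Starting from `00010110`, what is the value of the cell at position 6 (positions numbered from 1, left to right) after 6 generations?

1

11001110
11001111
11001111  (fixed point — unchanged through generation 6)
position 6 holds 1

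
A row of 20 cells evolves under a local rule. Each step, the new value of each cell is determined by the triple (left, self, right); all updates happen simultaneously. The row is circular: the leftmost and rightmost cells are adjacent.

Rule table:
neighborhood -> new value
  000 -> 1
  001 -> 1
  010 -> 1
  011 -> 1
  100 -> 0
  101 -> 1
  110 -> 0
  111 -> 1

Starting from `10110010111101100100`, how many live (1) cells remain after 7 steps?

11100111111011001101
11001111110110011011
10011111101100110111
00111111011001101111
01111110110011011110
11111101100110111100
11111011001101111001
count of 1: 14

14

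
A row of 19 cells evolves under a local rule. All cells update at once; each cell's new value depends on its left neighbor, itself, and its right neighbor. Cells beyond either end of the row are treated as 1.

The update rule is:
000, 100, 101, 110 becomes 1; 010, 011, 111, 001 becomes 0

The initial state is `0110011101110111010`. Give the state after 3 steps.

step 1: 1011000110011001101
step 2: 1101110011001100110
step 3: 0110011001100110011

0110011001100110011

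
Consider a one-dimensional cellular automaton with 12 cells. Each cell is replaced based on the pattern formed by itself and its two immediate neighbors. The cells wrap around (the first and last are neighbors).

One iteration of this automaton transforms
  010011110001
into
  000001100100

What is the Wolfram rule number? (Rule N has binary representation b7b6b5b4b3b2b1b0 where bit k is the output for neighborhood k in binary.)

129

position 5: 111 → 1  (bit 7 = 1)
position 7: 110 → 0  (bit 6 = 0)
position 0: 101 → 0  (bit 5 = 0)
position 2: 100 → 0  (bit 4 = 0)
position 4: 011 → 0  (bit 3 = 0)
position 1: 010 → 0  (bit 2 = 0)
position 3: 001 → 0  (bit 1 = 0)
position 9: 000 → 1  (bit 0 = 1)
bits b7..b0 = 10000001 = 129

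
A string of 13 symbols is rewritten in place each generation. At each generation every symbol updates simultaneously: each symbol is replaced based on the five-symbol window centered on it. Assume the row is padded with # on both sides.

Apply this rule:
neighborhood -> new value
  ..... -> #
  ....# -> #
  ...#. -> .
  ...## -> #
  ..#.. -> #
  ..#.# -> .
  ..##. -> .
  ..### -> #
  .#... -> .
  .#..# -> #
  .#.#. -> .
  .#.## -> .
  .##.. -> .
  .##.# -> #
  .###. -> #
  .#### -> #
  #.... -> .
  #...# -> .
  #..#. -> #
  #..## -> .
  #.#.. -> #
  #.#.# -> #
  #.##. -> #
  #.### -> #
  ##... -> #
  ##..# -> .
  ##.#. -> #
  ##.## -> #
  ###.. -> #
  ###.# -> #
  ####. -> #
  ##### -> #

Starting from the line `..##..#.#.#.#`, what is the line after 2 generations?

generation 1: .....#..#.#.#
generation 2: #.##.###..#.#

#.##.###..#.#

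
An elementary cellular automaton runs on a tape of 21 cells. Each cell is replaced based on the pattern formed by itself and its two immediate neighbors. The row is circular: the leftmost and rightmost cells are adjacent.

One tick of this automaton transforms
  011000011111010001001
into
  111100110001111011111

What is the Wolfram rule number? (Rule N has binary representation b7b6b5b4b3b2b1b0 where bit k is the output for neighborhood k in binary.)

position 8: 111 → 0  (bit 7 = 0)
position 2: 110 → 1  (bit 6 = 1)
position 0: 101 → 1  (bit 5 = 1)
position 3: 100 → 1  (bit 4 = 1)
position 1: 011 → 1  (bit 3 = 1)
position 13: 010 → 1  (bit 2 = 1)
position 6: 001 → 1  (bit 1 = 1)
position 4: 000 → 0  (bit 0 = 0)
bits b7..b0 = 01111110 = 126

126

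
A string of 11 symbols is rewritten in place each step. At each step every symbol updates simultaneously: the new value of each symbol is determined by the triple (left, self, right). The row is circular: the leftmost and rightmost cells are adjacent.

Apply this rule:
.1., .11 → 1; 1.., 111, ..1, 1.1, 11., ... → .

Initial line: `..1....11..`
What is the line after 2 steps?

step 1: ..1....1...
step 2: ..1....1...

..1....1...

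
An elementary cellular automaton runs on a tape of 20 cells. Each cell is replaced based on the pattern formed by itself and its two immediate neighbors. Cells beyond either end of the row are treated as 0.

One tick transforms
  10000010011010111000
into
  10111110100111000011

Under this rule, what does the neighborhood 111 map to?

At position 15 the neighborhood is 111; the next row has 0 there.

0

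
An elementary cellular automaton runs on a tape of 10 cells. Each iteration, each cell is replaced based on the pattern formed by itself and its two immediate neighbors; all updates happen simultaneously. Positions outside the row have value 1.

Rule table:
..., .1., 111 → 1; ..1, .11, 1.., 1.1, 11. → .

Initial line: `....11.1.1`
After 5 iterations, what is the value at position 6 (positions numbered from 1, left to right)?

.

iteration 1: .11....1..
iteration 2: ....11.1..
iteration 3: .11....1..  (repeats iteration 1; period 2)
iteration 5: .11....1..
position 6 holds .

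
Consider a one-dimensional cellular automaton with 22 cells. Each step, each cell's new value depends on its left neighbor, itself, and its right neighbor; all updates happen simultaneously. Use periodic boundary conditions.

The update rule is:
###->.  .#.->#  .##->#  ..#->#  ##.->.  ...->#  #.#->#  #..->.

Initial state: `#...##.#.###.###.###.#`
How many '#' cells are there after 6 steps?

10

step 1: ..###.####..##..##..##
step 2: .##..##....##..##..##.
step 3: ##..##..####..##..##..
step 4: #..##..##....##..##..#
step 5: ..##..##..####..##..##
step 6: .##..##..##....##..##.
count of #: 10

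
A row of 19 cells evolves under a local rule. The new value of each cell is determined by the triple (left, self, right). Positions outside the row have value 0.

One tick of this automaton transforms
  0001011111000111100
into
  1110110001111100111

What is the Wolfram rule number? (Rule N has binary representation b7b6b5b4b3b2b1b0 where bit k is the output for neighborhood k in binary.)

position 6: 111 → 0  (bit 7 = 0)
position 9: 110 → 1  (bit 6 = 1)
position 4: 101 → 1  (bit 5 = 1)
position 10: 100 → 1  (bit 4 = 1)
position 5: 011 → 1  (bit 3 = 1)
position 3: 010 → 0  (bit 2 = 0)
position 2: 001 → 1  (bit 1 = 1)
position 0: 000 → 1  (bit 0 = 1)
bits b7..b0 = 01111011 = 123

123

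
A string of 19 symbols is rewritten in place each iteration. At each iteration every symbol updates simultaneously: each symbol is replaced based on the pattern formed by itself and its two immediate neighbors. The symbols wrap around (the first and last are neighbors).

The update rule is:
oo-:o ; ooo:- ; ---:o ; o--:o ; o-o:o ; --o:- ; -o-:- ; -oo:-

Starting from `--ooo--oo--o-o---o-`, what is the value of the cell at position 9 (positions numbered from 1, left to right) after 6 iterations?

o---oo--oo--o-oo--o
ooo--oo--oo--o-oo--
--oo--oo--oo--o-oo-
o--oo--oo--oo--o-oo
oo--oo--oo--oo--o--
-oo--oo--oo--oo--o-
position 9 holds -

-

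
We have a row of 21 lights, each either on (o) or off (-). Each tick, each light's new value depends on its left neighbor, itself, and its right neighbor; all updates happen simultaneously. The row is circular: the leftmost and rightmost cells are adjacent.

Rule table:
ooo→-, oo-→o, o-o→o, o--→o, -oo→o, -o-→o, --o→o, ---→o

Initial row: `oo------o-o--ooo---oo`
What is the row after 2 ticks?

oo-----------ooo---oo

tick 1: -ooooooooooooo-ooooo-
tick 2: oo-----------ooo---oo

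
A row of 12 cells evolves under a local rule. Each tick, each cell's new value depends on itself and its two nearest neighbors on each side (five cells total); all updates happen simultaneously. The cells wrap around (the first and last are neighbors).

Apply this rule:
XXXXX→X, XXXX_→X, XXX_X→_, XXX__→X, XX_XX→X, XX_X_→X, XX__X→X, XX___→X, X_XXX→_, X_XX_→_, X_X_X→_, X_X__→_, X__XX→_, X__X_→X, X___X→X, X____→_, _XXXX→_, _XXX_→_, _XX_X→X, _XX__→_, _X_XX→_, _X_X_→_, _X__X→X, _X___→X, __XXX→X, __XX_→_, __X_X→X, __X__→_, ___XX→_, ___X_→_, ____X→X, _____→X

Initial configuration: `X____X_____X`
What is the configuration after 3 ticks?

X_X_X_XXX__X

_X_X__X_XX__
_X__XXX___XX
X_X_X_XXX__X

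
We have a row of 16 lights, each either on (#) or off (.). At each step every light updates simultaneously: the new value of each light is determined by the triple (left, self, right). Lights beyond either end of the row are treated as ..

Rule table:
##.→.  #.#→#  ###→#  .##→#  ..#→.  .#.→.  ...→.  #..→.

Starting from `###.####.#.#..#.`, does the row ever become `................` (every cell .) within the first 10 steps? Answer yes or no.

##.####.#.#.....
#.####.#.#......
.####.#.#.......
.###.#.#........
.##.#.#.........
.#.#.#..........
..#.#...........
...#............
................
all cells are . at step 9

yes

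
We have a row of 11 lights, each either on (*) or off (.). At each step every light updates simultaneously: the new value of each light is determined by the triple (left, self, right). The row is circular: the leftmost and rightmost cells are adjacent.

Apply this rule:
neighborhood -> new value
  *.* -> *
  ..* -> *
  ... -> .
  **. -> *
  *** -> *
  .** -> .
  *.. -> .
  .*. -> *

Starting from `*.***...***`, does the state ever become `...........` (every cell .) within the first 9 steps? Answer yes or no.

no

step 1: **.**..*.**
step 2: ***.*.***.*
step 3: ******.***.
step 4: .******.***
step 5: *.******.**
step 6: **.******.*
step 7: ***.******.
step 8: .***.******
step 9: *.***.*****
step 9 is *.***.*****, still not uniform .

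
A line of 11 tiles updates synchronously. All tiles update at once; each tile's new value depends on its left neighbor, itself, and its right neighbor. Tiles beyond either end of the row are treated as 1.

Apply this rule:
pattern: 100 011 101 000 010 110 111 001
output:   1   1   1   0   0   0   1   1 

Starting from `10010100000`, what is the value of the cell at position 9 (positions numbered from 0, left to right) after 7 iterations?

01101010001
11010101011
10101010111
01010101111
10101011111
01010111111
10101111111
position 9 holds 1

1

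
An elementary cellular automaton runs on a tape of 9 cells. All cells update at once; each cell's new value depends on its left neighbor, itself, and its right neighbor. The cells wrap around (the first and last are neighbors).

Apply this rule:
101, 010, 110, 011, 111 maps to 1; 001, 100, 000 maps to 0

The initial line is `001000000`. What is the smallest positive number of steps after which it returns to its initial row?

001000000

1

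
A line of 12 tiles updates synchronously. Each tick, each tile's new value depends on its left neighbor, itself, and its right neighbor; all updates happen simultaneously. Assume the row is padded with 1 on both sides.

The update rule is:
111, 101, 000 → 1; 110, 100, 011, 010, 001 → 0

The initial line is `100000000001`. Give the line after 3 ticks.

tick 1: 001111111100
tick 2: 000111111000
tick 3: 010011110010

010011110010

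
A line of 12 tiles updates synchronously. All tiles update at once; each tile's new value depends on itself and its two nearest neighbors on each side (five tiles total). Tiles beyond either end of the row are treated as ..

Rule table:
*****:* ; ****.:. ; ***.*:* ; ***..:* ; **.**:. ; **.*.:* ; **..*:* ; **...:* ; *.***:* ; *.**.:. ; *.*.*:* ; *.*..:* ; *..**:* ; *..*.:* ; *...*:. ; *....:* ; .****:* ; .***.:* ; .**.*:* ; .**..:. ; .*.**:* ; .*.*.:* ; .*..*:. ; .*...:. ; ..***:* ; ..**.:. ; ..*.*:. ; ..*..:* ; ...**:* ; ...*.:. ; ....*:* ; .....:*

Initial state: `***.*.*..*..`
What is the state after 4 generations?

***.***.**.*

*******.**.*
*****.*..***
***.***.****
***.***.**.*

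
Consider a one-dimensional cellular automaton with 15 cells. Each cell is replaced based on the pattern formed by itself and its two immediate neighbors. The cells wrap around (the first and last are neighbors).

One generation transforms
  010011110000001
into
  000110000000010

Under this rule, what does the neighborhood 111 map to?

0

At position 5 the neighborhood is 111; the next row has 0 there.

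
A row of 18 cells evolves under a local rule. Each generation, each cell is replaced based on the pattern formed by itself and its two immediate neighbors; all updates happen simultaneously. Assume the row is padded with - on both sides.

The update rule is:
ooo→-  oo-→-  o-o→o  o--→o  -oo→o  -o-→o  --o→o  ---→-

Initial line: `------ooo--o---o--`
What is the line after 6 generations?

oo-oo-oo-o--oo-ooo

generation 1: -----oo--oooo-ooo-
generation 2: ----oo-ooo---oo--o
generation 3: ---oo-oo--o-oo-ooo
generation 4: --oo-oo-ooooo-oo--
generation 5: -oo-oo-oo----oo-o-
generation 6: oo-oo-oo-o--oo-ooo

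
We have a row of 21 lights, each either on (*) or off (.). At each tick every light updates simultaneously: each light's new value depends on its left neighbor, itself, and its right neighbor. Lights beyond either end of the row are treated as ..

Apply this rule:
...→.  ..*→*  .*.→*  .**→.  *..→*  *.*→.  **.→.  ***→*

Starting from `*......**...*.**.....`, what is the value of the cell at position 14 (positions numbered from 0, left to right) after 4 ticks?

*

**....*..*.**...*....
..*..*****...*.***...
.****.***.*.**..*.*..
*.**...*..*...***.**.
position 14 holds *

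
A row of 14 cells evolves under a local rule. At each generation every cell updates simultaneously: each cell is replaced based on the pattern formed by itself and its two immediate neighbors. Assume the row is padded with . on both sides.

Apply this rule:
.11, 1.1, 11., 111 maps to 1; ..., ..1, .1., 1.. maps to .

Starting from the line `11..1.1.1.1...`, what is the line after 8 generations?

11...1.1.1....
11....1.1.....
11.....1......
11............
11............  (fixed point — unchanged through generation 8)

11............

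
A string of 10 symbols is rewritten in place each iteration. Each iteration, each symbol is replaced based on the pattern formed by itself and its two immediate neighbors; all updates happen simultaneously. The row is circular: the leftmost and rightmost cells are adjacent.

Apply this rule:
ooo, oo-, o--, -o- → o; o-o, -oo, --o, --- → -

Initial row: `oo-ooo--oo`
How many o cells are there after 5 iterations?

6

oo--ooo--o
ooo--ooo--
-ooo--ooo-
--ooo--ooo
o--ooo--oo
count of o: 6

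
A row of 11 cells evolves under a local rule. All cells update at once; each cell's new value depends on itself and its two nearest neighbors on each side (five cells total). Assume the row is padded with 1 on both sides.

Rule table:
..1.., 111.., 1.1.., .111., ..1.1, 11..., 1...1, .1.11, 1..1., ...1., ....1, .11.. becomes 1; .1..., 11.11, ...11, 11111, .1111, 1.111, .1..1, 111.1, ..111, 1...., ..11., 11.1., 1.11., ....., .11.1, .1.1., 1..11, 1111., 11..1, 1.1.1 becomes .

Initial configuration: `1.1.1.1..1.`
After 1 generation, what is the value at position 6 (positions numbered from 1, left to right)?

generation 1: ......1.111
position 6 holds .

.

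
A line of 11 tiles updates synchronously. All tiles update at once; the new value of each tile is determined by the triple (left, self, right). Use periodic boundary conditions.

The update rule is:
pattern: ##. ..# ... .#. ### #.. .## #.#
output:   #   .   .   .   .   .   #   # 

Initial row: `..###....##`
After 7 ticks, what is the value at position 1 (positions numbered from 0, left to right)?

..#.#....##
...#.....##
.........##
.........##  (fixed point — unchanged through tick 7)
position 1 holds .

.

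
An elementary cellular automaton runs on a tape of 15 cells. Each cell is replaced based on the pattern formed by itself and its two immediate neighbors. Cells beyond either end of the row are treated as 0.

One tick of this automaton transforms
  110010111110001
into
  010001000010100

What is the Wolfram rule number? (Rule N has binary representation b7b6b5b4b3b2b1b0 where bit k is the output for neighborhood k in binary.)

97

position 7: 111 → 0  (bit 7 = 0)
position 1: 110 → 1  (bit 6 = 1)
position 5: 101 → 1  (bit 5 = 1)
position 2: 100 → 0  (bit 4 = 0)
position 0: 011 → 0  (bit 3 = 0)
position 4: 010 → 0  (bit 2 = 0)
position 3: 001 → 0  (bit 1 = 0)
position 12: 000 → 1  (bit 0 = 1)
bits b7..b0 = 01100001 = 97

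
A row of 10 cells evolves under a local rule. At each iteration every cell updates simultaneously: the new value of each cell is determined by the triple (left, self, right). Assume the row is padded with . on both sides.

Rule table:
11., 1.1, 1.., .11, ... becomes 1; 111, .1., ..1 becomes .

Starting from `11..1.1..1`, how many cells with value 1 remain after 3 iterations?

7

111..1.1..
1.11..1.11
.1111..111
count of 1: 7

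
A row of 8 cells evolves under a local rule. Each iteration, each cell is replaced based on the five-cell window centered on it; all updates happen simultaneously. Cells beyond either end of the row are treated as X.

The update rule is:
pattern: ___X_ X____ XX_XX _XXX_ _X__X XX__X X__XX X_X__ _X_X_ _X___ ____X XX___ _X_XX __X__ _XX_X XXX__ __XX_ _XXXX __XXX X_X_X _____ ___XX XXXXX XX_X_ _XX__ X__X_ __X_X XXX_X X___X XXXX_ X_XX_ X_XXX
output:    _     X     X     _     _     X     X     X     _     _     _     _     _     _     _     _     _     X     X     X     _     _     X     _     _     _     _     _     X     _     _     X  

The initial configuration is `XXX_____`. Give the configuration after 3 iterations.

iteration 1: X___X___
iteration 2: __X___X_
iteration 3: X___X___

X___X___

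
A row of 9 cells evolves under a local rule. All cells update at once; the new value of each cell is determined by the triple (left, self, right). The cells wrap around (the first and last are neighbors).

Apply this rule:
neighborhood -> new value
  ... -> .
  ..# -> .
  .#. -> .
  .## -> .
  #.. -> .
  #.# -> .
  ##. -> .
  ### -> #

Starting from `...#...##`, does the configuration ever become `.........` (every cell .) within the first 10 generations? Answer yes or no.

yes

generation 1: .........
all cells are . at generation 1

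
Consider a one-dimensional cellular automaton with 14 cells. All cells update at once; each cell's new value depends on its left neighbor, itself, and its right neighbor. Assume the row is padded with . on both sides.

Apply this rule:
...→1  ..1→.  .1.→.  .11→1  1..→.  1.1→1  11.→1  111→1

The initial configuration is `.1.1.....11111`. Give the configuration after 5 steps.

.1111111111111

step 1: ..1..111.11111
step 2: 1....111111111
step 3: ..11.111111111
step 4: 1.111111111111
step 5: .1111111111111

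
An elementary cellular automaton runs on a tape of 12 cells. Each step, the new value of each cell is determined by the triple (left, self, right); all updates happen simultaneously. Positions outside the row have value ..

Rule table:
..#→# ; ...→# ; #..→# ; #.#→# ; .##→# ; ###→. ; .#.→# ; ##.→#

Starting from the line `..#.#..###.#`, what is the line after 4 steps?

########.###
#......###.#
########.###  (repeats step 1; period 2)
step 4: #......###.#

#......###.#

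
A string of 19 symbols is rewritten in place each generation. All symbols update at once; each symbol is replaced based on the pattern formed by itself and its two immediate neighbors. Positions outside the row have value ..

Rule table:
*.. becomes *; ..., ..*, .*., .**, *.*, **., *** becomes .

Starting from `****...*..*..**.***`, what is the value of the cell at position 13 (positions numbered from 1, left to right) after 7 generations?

.

....*...*..*.......
.....*...*..*......
......*...*..*.....
.......*...*..*....
........*...*..*...
.........*...*..*..
..........*...*..*.
position 13 holds .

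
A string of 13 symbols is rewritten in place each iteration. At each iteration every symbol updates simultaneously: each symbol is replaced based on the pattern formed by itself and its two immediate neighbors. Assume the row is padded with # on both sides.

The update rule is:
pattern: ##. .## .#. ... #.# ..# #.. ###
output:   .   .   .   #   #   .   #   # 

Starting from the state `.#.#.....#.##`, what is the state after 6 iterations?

.#.#.#.#..#.#

#.#.####..#.#
.#.#.##.#..#.
#.#.#..#.#..#
.#.#.#..#.#..
#.#.#.#..#.#.
.#.#.#.#..#.#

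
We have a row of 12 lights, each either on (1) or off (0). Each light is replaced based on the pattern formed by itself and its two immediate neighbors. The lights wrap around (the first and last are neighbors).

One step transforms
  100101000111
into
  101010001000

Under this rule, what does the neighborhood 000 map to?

0

At position 7 the neighborhood is 000; the next row has 0 there.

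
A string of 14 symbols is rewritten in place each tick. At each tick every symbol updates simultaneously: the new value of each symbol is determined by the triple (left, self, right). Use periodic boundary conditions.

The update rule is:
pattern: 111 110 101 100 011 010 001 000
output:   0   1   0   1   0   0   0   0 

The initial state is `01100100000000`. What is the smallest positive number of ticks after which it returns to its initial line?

00110010000000
00011001000000
00001100100000
00000110010000
00000011001000
00000001100100
00000000110010
00000000011001
10000000001100
01000000000110
00100000000011
10010000000001
11001000000000
01100100000000

14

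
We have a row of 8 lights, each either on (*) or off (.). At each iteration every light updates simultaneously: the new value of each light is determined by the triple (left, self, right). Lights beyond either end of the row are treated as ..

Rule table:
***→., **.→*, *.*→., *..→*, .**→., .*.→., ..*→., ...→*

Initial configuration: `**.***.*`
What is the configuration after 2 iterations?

iteration 1: .*...*..
iteration 2: ..**..**

..**..**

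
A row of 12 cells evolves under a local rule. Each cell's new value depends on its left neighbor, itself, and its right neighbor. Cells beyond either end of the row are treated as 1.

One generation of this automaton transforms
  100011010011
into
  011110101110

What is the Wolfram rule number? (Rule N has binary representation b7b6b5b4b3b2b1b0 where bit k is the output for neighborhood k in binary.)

position 11: 111 → 0  (bit 7 = 0)
position 0: 110 → 0  (bit 6 = 0)
position 6: 101 → 1  (bit 5 = 1)
position 1: 100 → 1  (bit 4 = 1)
position 4: 011 → 1  (bit 3 = 1)
position 7: 010 → 0  (bit 2 = 0)
position 3: 001 → 1  (bit 1 = 1)
position 2: 000 → 1  (bit 0 = 1)
bits b7..b0 = 00111011 = 59

59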